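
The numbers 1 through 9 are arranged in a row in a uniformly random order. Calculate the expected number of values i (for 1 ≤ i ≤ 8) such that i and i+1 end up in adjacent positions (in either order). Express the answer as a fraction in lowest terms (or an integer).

16/9

For each i ∈ {1,…,8}, let Xᵢ = 1 if i and i+1 are adjacent. P(Xᵢ=1) = 2·(9−1)!/9! = 2/9.
By linearity, E[ΣXᵢ] = (8)·(2/9) = 16/9.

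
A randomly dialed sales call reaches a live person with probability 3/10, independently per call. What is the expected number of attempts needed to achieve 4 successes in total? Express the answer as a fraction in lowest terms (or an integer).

40/3

By linearity (sum of 4 independent geometric waits), E[trials] = 4/p = 4/(3/10) = 40/3.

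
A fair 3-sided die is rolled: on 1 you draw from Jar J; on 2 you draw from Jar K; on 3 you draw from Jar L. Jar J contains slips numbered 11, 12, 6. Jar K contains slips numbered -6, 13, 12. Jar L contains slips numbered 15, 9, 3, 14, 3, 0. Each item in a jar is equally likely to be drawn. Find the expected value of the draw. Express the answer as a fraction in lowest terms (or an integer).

E[X | Jar J] = (11 + 12 + 6)/3 = 29/3
E[X | Jar K] = (-6 + 13 + 12)/3 = 19/3
E[X | Jar L] = (15 + 9 + 3 + 14 + 3 + 0)/6 = 22/3
E[X] = (1/3)·29/3 + (1/3)·19/3 + (1/3)·22/3 = 70/9

70/9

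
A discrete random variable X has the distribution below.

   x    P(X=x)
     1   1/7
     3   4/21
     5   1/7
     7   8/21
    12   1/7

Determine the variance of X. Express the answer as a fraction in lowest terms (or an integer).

4814/441

E[X] = (1/7)·1 + (4/21)·3 + (1/7)·5 + (8/21)·7 + (1/7)·12 = 122/21
E[X²] = (1/7)·1 + (4/21)·9 + (1/7)·25 + (8/21)·49 + (1/7)·144 = 134/3
Var(X) = 134/3 − (122/21)² = 4814/441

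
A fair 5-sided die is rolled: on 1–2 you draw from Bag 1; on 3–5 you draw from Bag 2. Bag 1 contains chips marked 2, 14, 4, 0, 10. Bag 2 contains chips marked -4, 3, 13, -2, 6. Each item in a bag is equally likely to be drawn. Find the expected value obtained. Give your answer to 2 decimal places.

4.32

E[X | Bag 1] = (2 + 14 + 4 + 0 + 10)/5 = 6
E[X | Bag 2] = (-4 + 3 + 13 − 2 + 6)/5 = 16/5
E[X] = (2/5)·6 + (3/5)·16/5 = 108/25 ≈ 4.32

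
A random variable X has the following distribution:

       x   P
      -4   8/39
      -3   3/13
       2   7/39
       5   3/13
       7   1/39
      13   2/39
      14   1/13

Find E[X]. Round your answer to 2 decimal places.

E[X] = (8/39)·(-4) + (3/13)·(-3) + (7/39)·2 + (3/13)·5 + (1/39)·7 + (2/39)·13 + (1/13)·14
     = 25/13 ≈ 1.92

1.92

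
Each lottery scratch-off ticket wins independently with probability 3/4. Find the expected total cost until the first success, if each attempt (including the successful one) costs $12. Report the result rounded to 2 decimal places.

E[#attempts] = 1/p = 4/3; E[cost] = 12·4/3 = 16.
≈ 16.00

$16.00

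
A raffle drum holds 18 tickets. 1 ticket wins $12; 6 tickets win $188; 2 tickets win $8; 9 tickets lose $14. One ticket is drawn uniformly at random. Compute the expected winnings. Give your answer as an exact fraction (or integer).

E[payout] = (1/18)·12 + (6/18)·188 + (2/18)·8 + (9/18)·(-14) = 515/9

515/9 dollars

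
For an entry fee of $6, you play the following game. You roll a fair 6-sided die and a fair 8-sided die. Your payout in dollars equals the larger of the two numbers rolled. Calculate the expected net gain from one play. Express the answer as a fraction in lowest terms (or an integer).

-37/48 dollars

Distribution of the larger of the two numbers rolled: 1 w.p. 1/48, 2 w.p. 1/16, 3 w.p. 5/48, 4 w.p. 7/48, 5 w.p. 3/16, 6 w.p. 11/48, …
E[payout] = (1/48)·1 + (1/16)·2 + (5/48)·3 + (7/48)·4 + (3/16)·5 + (11/48)·6 + (1/8)·7 + (1/8)·8 = 251/48
Expected profit = 251/48 − 6 = -37/48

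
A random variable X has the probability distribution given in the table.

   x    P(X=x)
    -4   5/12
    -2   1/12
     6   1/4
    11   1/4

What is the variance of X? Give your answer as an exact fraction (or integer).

E[X] = (5/12)·(-4) + (1/12)·(-2) + (1/4)·6 + (1/4)·11 = 29/12
E[X²] = (5/12)·16 + (1/12)·4 + (1/4)·36 + (1/4)·121 = 185/4
Var(X) = 185/4 − (29/12)² = 5819/144

5819/144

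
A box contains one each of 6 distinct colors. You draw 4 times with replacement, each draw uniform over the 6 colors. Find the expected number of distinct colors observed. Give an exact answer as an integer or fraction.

Let Xⱼ=1 if type j appears at least once. P(Xⱼ=1) = 1 − ((6−1)/6)^4 = 671/1296.
E[#distinct] = 6·671/1296 = 671/216.

671/216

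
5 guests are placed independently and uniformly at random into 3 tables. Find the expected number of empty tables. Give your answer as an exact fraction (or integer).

Let Xⱼ=1 if table j is empty. P(Xⱼ=1) = ((3-1)/3)^5 = 32/243.
By linearity, E[#empty] = 3·32/243 = 32/81.

32/81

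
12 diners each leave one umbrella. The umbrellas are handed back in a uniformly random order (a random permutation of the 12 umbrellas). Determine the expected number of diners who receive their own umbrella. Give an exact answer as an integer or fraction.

1

Let Xᵢ = 1 if person i gets their own umbrella. For each i, P(Xᵢ=1) = 1/12.
By linearity of expectation, E[X₁+…+X_12] = 12·(1/12) = 1.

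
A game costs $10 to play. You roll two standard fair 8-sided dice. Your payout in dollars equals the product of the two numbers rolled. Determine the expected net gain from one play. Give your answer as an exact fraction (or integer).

Distribution of the product of the two numbers rolled: 1 w.p. 1/64, 2 w.p. 1/32, 3 w.p. 1/32, 4 w.p. 3/64, 5 w.p. 1/32, 6 w.p. 1/16, …
E[payout] = (1/64)·1 + (1/32)·2 + (1/32)·3 + (3/64)·4 + (1/32)·5 + (1/16)·6 + (1/32)·7 + (1/16)·8 + (1/64)·9 + (1/32)·10 + (1/16)·12 + (1/32)·14 + (1/32)·15 + (3/64)·16 + (1/32)·18 + (1/32)·20 + (1/32)·21 + (1/16)·24 + (1/64)·25 + (1/32)·28 + (1/32)·30 + (1/32)·32 + (1/32)·35 + (1/64)·36 + (1/32)·40 + (1/32)·42 + (1/32)·48 + (1/64)·49 + (1/32)·56 + (1/64)·64 = 81/4
Expected profit = 81/4 − 10 = 41/4

41/4 dollars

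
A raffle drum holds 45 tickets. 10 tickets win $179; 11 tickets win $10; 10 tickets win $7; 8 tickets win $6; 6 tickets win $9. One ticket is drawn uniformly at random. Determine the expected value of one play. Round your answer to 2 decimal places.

E[payout] = (10/45)·179 + (11/45)·10 + (10/45)·7 + (8/45)·6 + (6/45)·9 = 2072/45
≈ $46.04

$46.04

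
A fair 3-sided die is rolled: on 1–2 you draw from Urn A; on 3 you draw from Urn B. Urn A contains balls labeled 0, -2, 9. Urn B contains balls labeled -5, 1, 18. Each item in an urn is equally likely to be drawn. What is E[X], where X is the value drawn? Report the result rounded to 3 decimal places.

3.111

E[X | Urn A] = (0 − 2 + 9)/3 = 7/3
E[X | Urn B] = (-5 + 1 + 18)/3 = 14/3
E[X] = (2/3)·7/3 + (1/3)·14/3 = 28/9 ≈ 3.111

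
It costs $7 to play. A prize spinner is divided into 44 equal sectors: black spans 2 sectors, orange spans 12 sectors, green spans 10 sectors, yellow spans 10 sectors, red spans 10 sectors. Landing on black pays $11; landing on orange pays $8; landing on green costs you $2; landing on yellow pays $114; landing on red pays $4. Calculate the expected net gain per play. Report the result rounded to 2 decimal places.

E[payout] = (2/44)·11 + (12/44)·8 + (10/44)·(-2) + (10/44)·114 + (10/44)·4 = 639/22
Expected profit = 639/22 − 7 = 485/22 ≈ $22.05

$22.05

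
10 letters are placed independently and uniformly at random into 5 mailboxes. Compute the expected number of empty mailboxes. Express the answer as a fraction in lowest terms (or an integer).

1048576/1953125

Let Xⱼ=1 if mailbox j is empty. P(Xⱼ=1) = ((5-1)/5)^10 = 1048576/9765625.
By linearity, E[#empty] = 5·1048576/9765625 = 1048576/1953125.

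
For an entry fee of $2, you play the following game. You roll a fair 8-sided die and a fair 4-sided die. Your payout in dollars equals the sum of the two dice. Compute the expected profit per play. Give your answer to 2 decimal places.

Distribution of the sum of the two dice: 2 w.p. 1/32, 3 w.p. 1/16, 4 w.p. 3/32, 5 w.p. 1/8, 6 w.p. 1/8, 7 w.p. 1/8, …
E[payout] = (1/32)·2 + (1/16)·3 + (3/32)·4 + (1/8)·5 + (1/8)·6 + (1/8)·7 + (1/8)·8 + (1/8)·9 + (3/32)·10 + (1/16)·11 + (1/32)·12 = 7
Expected profit = 7 − 2 = 5 ≈ $5.00

$5.00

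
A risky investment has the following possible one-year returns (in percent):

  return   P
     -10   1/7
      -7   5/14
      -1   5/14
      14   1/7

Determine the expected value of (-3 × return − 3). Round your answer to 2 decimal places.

E[-3x-3] = (1/7)·27 + (5/14)·18 + (5/14)·0 + (1/7)·(-45)
     = 27/7 ≈ 3.86

3.86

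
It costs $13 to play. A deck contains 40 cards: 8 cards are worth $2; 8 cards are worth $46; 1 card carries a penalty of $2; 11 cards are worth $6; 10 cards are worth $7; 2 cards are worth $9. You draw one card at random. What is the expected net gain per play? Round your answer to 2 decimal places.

E[payout] = (8/40)·2 + (8/40)·46 + (1/40)·(-2) + (11/40)·6 + (10/40)·7 + (2/40)·9 = 67/5
Expected profit = 67/5 − 13 = 2/5 ≈ $0.40

$0.40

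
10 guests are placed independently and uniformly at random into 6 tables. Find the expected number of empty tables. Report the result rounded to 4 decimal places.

Let Xⱼ=1 if table j is empty. P(Xⱼ=1) = ((6-1)/6)^10 = 9765625/60466176.
By linearity, E[#empty] = 6·9765625/60466176 = 9765625/10077696.
≈ 0.9690

0.9690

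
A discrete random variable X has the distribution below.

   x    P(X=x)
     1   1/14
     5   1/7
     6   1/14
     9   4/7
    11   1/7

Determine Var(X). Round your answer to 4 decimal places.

E[X] = (1/14)·1 + (1/7)·5 + (1/14)·6 + (4/7)·9 + (1/7)·11 = 111/14
E[X²] = (1/14)·1 + (1/7)·25 + (1/14)·36 + (4/7)·81 + (1/7)·121 = 977/14
Var(X) = 977/14 − (111/14)² = 1357/196 ≈ 6.9235

6.9235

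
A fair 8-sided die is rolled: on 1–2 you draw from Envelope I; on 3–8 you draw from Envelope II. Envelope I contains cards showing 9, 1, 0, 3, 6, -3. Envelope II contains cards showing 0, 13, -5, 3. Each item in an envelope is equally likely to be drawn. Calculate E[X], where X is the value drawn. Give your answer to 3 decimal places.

2.729

E[X | Envelope I] = (9 + 1 + 0 + 3 + 6 − 3)/6 = 8/3
E[X | Envelope II] = (0 + 13 − 5 + 3)/4 = 11/4
E[X] = (1/4)·8/3 + (3/4)·11/4 = 131/48 ≈ 2.729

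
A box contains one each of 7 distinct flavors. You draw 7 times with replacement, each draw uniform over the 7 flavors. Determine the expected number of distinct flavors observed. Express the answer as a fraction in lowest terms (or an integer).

Let Xⱼ=1 if type j appears at least once. P(Xⱼ=1) = 1 − ((7−1)/7)^7 = 543607/823543.
E[#distinct] = 7·543607/823543 = 543607/117649.

543607/117649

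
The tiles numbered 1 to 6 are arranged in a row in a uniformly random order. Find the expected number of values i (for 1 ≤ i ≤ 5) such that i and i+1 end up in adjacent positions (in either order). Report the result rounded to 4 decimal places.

1.6667

For each i ∈ {1,…,5}, let Xᵢ = 1 if i and i+1 are adjacent. P(Xᵢ=1) = 2·(6−1)!/6! = 2/6.
By linearity, E[ΣXᵢ] = (5)·(2/6) = 5/3.
≈ 1.6667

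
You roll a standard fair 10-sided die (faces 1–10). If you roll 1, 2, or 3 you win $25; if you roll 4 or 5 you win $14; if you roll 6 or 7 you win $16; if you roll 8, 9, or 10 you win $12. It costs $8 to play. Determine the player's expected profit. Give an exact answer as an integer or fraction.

91/10 dollars

E[payout] = (3/10)·12 + (1/5)·14 + (1/5)·16 + (3/10)·25 = 171/10
Expected profit = 171/10 − 8 = 91/10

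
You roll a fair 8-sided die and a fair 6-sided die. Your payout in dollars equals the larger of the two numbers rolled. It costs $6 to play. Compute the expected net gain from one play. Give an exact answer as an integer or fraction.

-37/48 dollars

Distribution of the larger of the two numbers rolled: 1 w.p. 1/48, 2 w.p. 1/16, 3 w.p. 5/48, 4 w.p. 7/48, 5 w.p. 3/16, 6 w.p. 11/48, …
E[payout] = (1/48)·1 + (1/16)·2 + (5/48)·3 + (7/48)·4 + (3/16)·5 + (11/48)·6 + (1/8)·7 + (1/8)·8 = 251/48
Expected profit = 251/48 − 6 = -37/48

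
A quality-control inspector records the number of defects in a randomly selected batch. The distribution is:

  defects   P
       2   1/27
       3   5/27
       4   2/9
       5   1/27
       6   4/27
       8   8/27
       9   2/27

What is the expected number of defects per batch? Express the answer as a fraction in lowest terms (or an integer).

E[X] = (1/27)·2 + (5/27)·3 + (2/9)·4 + (1/27)·5 + (4/27)·6 + (8/27)·8 + (2/27)·9
     = 152/27

152/27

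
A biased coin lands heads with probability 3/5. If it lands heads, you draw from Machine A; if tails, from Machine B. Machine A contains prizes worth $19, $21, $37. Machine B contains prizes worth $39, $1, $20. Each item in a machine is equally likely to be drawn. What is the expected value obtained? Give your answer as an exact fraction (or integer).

117/5 dollars

E[X | Machine A] = (19 + 21 + 37)/3 = 77/3
E[X | Machine B] = (39 + 1 + 20)/3 = 20
E[X] = (3/5)·77/3 + (2/5)·20 = 117/5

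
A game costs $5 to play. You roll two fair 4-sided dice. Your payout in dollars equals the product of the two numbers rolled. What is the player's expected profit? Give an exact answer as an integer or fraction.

Distribution of the product of the two numbers rolled: 1 w.p. 1/16, 2 w.p. 1/8, 3 w.p. 1/8, 4 w.p. 3/16, 6 w.p. 1/8, 8 w.p. 1/8, …
E[payout] = (1/16)·1 + (1/8)·2 + (1/8)·3 + (3/16)·4 + (1/8)·6 + (1/8)·8 + (1/16)·9 + (1/8)·12 + (1/16)·16 = 25/4
Expected profit = 25/4 − 5 = 5/4

5/4 dollars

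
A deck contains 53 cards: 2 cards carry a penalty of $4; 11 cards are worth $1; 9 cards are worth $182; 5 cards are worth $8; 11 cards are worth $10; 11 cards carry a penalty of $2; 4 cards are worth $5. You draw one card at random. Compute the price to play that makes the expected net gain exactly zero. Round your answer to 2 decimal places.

E[payout] = (2/53)·(-4) + (11/53)·1 + (9/53)·182 + (5/53)·8 + (11/53)·10 + (11/53)·(-2) + (4/53)·5 = 1789/53
Fair fee = E[payout] = 1789/53 ≈ $33.75

$33.75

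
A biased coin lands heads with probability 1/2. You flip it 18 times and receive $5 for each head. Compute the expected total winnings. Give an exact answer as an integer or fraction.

E[#heads] = 18·1/2 = 9 (linearity over flips).
E[winnings] = 5·9 = 45.

$45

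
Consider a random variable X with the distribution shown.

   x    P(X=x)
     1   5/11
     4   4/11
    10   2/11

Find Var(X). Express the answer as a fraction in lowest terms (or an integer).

1278/121

E[X] = (5/11)·1 + (4/11)·4 + (2/11)·10 = 41/11
E[X²] = (5/11)·1 + (4/11)·16 + (2/11)·100 = 269/11
Var(X) = 269/11 − (41/11)² = 1278/121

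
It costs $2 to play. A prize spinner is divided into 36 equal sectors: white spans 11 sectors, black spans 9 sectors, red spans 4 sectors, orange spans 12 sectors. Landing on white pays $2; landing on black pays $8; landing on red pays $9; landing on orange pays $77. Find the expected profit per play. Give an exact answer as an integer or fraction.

E[payout] = (11/36)·2 + (9/36)·8 + (4/36)·9 + (12/36)·77 = 527/18
Expected profit = 527/18 − 2 = 491/18

491/18 dollars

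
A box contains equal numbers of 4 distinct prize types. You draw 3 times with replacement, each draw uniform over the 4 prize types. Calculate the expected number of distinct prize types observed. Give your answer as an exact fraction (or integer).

37/16

Let Xⱼ=1 if type j appears at least once. P(Xⱼ=1) = 1 − ((4−1)/4)^3 = 37/64.
E[#distinct] = 4·37/64 = 37/16.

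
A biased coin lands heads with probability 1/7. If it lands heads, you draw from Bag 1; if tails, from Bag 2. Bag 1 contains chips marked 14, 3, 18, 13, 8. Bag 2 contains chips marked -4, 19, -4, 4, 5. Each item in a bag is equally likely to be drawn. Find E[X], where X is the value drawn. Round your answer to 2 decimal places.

E[X | Bag 1] = (14 + 3 + 18 + 13 + 8)/5 = 56/5
E[X | Bag 2] = (-4 + 19 − 4 + 4 + 5)/5 = 4
E[X] = (1/7)·56/5 + (6/7)·4 = 176/35 ≈ 5.03

5.03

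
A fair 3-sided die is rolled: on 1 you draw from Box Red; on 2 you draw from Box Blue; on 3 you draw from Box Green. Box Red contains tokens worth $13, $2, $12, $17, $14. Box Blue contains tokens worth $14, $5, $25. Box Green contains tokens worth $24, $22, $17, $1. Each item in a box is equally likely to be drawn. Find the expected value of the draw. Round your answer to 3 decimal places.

E[X | Box Red] = (13 + 2 + 12 + 17 + 14)/5 = 58/5
E[X | Box Blue] = (14 + 5 + 25)/3 = 44/3
E[X | Box Green] = (24 + 22 + 17 + 1)/4 = 16
E[X] = (1/3)·58/5 + (1/3)·44/3 + (1/3)·16 = 634/45 ≈ 14.089

$14.089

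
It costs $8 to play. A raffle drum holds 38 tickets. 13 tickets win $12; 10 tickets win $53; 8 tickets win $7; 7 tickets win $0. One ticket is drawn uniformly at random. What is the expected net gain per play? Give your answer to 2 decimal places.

$11.53

E[payout] = (13/38)·12 + (10/38)·53 + (8/38)·7 + (7/38)·0 = 371/19
Expected profit = 371/19 − 8 = 219/19 ≈ $11.53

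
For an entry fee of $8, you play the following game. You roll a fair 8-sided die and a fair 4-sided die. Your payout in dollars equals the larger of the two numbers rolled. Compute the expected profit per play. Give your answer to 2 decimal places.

-$3.19

Distribution of the larger of the two numbers rolled: 1 w.p. 1/32, 2 w.p. 3/32, 3 w.p. 5/32, 4 w.p. 7/32, 5 w.p. 1/8, 6 w.p. 1/8, …
E[payout] = (1/32)·1 + (3/32)·2 + (5/32)·3 + (7/32)·4 + (1/8)·5 + (1/8)·6 + (1/8)·7 + (1/8)·8 = 77/16
Expected profit = 77/16 − 8 = -51/16 ≈ -$3.19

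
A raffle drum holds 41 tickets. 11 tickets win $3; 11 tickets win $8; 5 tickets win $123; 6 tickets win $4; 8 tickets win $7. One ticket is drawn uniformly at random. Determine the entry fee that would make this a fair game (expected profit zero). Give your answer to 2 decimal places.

$19.90

E[payout] = (11/41)·3 + (11/41)·8 + (5/41)·123 + (6/41)·4 + (8/41)·7 = 816/41
Fair fee = E[payout] = 816/41 ≈ $19.90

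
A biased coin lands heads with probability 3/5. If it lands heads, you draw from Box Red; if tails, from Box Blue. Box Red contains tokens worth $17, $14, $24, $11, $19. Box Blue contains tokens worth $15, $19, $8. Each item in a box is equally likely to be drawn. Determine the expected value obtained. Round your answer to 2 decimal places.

E[X | Box Red] = (17 + 14 + 24 + 11 + 19)/5 = 17
E[X | Box Blue] = (15 + 19 + 8)/3 = 14
E[X] = (3/5)·17 + (2/5)·14 = 79/5 ≈ 15.80

$15.80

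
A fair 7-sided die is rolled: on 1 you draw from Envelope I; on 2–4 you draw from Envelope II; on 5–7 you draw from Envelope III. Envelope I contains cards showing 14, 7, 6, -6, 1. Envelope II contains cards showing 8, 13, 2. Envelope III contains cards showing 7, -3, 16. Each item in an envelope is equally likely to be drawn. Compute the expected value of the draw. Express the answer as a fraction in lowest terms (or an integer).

E[X | Envelope I] = (14 + 7 + 6 − 6 + 1)/5 = 22/5
E[X | Envelope II] = (8 + 13 + 2)/3 = 23/3
E[X | Envelope III] = (7 − 3 + 16)/3 = 20/3
E[X] = (1/7)·22/5 + (3/7)·23/3 + (3/7)·20/3 = 237/35

237/35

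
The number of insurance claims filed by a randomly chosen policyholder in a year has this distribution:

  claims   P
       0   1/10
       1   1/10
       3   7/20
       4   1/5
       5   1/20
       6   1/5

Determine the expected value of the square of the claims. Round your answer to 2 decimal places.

E[X²] = (1/10)·0 + (1/10)·1 + (7/20)·9 + (1/5)·16 + (1/20)·25 + (1/5)·36
     = 149/10 ≈ 14.90

14.90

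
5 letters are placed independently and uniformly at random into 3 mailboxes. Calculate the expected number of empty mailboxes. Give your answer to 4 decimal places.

0.3951

Let Xⱼ=1 if mailbox j is empty. P(Xⱼ=1) = ((3-1)/3)^5 = 32/243.
By linearity, E[#empty] = 3·32/243 = 32/81.
≈ 0.3951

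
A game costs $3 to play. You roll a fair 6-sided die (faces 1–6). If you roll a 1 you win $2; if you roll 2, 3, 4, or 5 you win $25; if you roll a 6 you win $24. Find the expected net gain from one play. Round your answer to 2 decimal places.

$18.00

E[payout] = (1/6)·2 + (1/6)·24 + (2/3)·25 = 21
Expected profit = 21 − 3 = 18 ≈ $18.00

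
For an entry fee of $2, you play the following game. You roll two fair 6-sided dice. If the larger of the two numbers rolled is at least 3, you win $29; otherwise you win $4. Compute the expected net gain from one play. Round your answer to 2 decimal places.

$24.22

E[payout] = (1/9)·4 + (8/9)·29 = 236/9
Expected profit = 236/9 − 2 = 218/9 ≈ $24.22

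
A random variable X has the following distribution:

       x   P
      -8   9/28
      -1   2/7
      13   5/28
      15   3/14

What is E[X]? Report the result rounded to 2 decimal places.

2.68

E[X] = (9/28)·(-8) + (2/7)·(-1) + (5/28)·13 + (3/14)·15
     = 75/28 ≈ 2.68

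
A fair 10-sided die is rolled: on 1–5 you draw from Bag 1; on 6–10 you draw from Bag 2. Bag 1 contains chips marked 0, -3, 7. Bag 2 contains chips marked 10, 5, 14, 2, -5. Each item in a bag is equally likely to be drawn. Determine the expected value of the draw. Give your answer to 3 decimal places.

3.267

E[X | Bag 1] = (0 − 3 + 7)/3 = 4/3
E[X | Bag 2] = (10 + 5 + 14 + 2 − 5)/5 = 26/5
E[X] = (1/2)·4/3 + (1/2)·26/5 = 49/15 ≈ 3.267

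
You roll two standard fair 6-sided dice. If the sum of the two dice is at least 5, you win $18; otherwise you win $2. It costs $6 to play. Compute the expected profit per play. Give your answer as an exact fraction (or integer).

28/3 dollars

E[payout] = (1/6)·2 + (5/6)·18 = 46/3
Expected profit = 46/3 − 6 = 28/3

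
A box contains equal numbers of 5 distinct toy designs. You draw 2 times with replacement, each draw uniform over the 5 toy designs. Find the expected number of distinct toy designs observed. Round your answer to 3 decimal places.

Let Xⱼ=1 if type j appears at least once. P(Xⱼ=1) = 1 − ((5−1)/5)^2 = 9/25.
E[#distinct] = 5·9/25 = 9/5.
≈ 1.800

1.800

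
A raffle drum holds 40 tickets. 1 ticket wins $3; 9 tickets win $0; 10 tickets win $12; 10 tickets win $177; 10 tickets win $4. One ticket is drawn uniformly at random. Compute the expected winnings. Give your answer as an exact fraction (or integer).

E[payout] = (1/40)·3 + (9/40)·0 + (10/40)·12 + (10/40)·177 + (10/40)·4 = 1933/40

1933/40 dollars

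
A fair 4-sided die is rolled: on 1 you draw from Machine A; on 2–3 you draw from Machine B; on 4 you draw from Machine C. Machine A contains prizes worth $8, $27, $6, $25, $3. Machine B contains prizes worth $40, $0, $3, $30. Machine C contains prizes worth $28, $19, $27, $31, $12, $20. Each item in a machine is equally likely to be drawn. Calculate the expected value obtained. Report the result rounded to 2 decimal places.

$18.28

E[X | Machine A] = (8 + 27 + 6 + 25 + 3)/5 = 69/5
E[X | Machine B] = (40 + 0 + 3 + 30)/4 = 73/4
E[X | Machine C] = (28 + 19 + 27 + 31 + 12 + 20)/6 = 137/6
E[X] = (1/4)·69/5 + (1/2)·73/4 + (1/4)·137/6 = 1097/60 ≈ 18.28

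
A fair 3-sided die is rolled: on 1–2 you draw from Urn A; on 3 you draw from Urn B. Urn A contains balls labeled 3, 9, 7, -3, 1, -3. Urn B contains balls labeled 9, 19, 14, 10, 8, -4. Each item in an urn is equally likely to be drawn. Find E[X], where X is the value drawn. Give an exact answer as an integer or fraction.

14/3

E[X | Urn A] = (3 + 9 + 7 − 3 + 1 − 3)/6 = 7/3
E[X | Urn B] = (9 + 19 + 14 + 10 + 8 − 4)/6 = 28/3
E[X] = (2/3)·7/3 + (1/3)·28/3 = 14/3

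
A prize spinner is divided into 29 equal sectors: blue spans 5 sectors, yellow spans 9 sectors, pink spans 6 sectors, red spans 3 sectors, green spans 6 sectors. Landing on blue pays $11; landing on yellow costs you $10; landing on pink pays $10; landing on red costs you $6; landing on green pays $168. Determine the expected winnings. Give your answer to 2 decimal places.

E[payout] = (5/29)·11 + (9/29)·(-10) + (6/29)·10 + (3/29)·(-6) + (6/29)·168 = 35
≈ $35.00

$35.00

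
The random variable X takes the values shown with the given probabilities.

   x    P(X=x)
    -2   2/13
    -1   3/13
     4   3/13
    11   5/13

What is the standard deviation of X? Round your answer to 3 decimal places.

5.457

E[X] = 60/13, E[X²] = 664/13
Var(X) = E[X²] − (E[X])² = 664/13 − 3600/169 = 5032/169
SD(X) = √(5032/169) ≈ 5.457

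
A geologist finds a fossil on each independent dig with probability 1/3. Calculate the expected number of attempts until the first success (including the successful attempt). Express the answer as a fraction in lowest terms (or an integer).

3

For a geometric distribution, E[trials] = 1/p = 1/(1/3) = 3.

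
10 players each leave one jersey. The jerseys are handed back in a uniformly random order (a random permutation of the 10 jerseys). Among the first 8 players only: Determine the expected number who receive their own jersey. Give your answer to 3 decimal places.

Let Xᵢ = 1 if person i gets their own jersey. For each i, P(Xᵢ=1) = 1/10.
By linearity of expectation, E[X₁+…+X_8] = 8·(1/10) = 4/5.
≈ 0.800

0.800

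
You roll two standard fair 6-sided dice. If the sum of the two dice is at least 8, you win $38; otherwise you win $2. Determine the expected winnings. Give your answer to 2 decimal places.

E[payout] = (7/12)·2 + (5/12)·38 = 17
≈ $17.00

$17.00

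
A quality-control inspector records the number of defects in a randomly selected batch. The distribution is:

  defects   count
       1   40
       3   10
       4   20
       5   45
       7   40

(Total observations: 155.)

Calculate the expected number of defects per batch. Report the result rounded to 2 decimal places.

4.23

Total = 155, so P(defects=1) = 40/155, etc.
E[X] = (8/31)·1 + (2/31)·3 + (4/31)·4 + (9/31)·5 + (8/31)·7
     = 131/31 ≈ 4.23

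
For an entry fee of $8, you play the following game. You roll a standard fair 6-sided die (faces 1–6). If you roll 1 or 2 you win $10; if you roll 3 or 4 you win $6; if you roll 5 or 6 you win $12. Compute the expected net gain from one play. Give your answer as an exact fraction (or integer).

E[payout] = (1/3)·6 + (1/3)·10 + (1/3)·12 = 28/3
Expected profit = 28/3 − 8 = 4/3

4/3 dollars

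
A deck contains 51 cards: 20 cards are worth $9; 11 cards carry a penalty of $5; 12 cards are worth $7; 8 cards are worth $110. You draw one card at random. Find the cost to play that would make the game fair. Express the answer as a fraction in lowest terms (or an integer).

E[payout] = (20/51)·9 + (11/51)·(-5) + (12/51)·7 + (8/51)·110 = 363/17
Fair fee = E[payout] = 363/17

363/17 dollars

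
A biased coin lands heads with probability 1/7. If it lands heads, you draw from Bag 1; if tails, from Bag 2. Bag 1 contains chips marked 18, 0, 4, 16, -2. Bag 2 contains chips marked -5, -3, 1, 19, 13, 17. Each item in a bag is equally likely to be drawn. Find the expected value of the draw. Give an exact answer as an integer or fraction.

E[X | Bag 1] = (18 + 0 + 4 + 16 − 2)/5 = 36/5
E[X | Bag 2] = (-5 − 3 + 1 + 19 + 13 + 17)/6 = 7
E[X] = (1/7)·36/5 + (6/7)·7 = 246/35

246/35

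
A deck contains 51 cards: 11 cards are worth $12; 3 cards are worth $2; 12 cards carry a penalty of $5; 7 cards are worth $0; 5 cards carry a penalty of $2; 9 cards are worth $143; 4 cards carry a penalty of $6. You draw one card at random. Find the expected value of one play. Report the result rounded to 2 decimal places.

$26.10

E[payout] = (11/51)·12 + (3/51)·2 + (12/51)·(-5) + (7/51)·0 + (5/51)·(-2) + (9/51)·143 + (4/51)·(-6) = 1331/51
≈ $26.10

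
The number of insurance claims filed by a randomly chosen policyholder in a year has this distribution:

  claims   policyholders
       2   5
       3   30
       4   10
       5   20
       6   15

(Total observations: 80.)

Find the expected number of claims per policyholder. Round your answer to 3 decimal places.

Total = 80, so P(claims=2) = 5/80, etc.
E[X] = (1/16)·2 + (3/8)·3 + (1/8)·4 + (1/4)·5 + (3/16)·6
     = 33/8 ≈ 4.125

4.125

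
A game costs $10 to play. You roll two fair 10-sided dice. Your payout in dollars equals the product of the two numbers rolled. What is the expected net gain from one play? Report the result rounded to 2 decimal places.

Distribution of the product of the two numbers rolled: 1 w.p. 1/100, 2 w.p. 1/50, 3 w.p. 1/50, 4 w.p. 3/100, 5 w.p. 1/50, 6 w.p. 1/25, …
E[payout] = (1/100)·1 + (1/50)·2 + (1/50)·3 + (3/100)·4 + (1/50)·5 + (1/25)·6 + (1/50)·7 + (1/25)·8 + (3/100)·9 + (1/25)·10 + (1/25)·12 + (1/50)·14 + (1/50)·15 + (3/100)·16 + (1/25)·18 + (1/25)·20 + (1/50)·21 + (1/25)·24 + (1/100)·25 + (1/50)·27 + (1/50)·28 + (1/25)·30 + (1/50)·32 + (1/50)·35 + (3/100)·36 + (1/25)·40 + (1/50)·42 + (1/50)·45 + (1/50)·48 + (1/100)·49 + (1/50)·50 + (1/50)·54 + (1/50)·56 + (1/50)·60 + (1/50)·63 + (1/100)·64 + (1/50)·70 + (1/50)·72 + (1/50)·80 + (1/100)·81 + (1/50)·90 + (1/100)·100 = 121/4
Expected profit = 121/4 − 10 = 81/4 ≈ $20.25

$20.25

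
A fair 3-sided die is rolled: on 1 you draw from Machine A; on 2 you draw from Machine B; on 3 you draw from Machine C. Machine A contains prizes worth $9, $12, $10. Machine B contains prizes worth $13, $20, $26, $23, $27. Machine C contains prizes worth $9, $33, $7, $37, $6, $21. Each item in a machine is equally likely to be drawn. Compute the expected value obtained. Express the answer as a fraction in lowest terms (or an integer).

E[X | Machine A] = (9 + 12 + 10)/3 = 31/3
E[X | Machine B] = (13 + 20 + 26 + 23 + 27)/5 = 109/5
E[X | Machine C] = (9 + 33 + 7 + 37 + 6 + 21)/6 = 113/6
E[X] = (1/3)·31/3 + (1/3)·109/5 + (1/3)·113/6 = 1529/90

1529/90 dollars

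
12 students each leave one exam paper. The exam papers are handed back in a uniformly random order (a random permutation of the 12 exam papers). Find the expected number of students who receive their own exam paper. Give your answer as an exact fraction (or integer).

Let Xᵢ = 1 if person i gets their own exam paper. For each i, P(Xᵢ=1) = 1/12.
By linearity of expectation, E[X₁+…+X_12] = 12·(1/12) = 1.

1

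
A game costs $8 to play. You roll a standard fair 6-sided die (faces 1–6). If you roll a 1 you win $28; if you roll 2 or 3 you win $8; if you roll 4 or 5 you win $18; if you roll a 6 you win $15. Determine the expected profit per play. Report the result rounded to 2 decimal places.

$7.83

E[payout] = (1/3)·8 + (1/6)·15 + (1/3)·18 + (1/6)·28 = 95/6
Expected profit = 95/6 − 8 = 47/6 ≈ $7.83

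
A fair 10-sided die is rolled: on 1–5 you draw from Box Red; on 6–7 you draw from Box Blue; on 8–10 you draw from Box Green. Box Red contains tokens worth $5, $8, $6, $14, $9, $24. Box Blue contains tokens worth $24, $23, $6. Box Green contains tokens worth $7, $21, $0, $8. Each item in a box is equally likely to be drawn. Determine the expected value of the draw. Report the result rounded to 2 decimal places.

E[X | Box Red] = (5 + 8 + 6 + 14 + 9 + 24)/6 = 11
E[X | Box Blue] = (24 + 23 + 6)/3 = 53/3
E[X | Box Green] = (7 + 21 + 0 + 8)/4 = 9
E[X] = (1/2)·11 + (1/5)·53/3 + (3/10)·9 = 176/15 ≈ 11.73

$11.73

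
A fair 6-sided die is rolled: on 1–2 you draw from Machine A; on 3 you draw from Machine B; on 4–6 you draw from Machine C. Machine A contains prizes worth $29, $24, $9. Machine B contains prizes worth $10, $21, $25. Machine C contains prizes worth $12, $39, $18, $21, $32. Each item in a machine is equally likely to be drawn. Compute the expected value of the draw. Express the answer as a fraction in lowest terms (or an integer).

111/5 dollars

E[X | Machine A] = (29 + 24 + 9)/3 = 62/3
E[X | Machine B] = (10 + 21 + 25)/3 = 56/3
E[X | Machine C] = (12 + 39 + 18 + 21 + 32)/5 = 122/5
E[X] = (1/3)·62/3 + (1/6)·56/3 + (1/2)·122/5 = 111/5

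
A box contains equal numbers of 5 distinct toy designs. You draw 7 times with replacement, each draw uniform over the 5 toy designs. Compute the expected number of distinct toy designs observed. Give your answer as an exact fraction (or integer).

61741/15625

Let Xⱼ=1 if type j appears at least once. P(Xⱼ=1) = 1 − ((5−1)/5)^7 = 61741/78125.
E[#distinct] = 5·61741/78125 = 61741/15625.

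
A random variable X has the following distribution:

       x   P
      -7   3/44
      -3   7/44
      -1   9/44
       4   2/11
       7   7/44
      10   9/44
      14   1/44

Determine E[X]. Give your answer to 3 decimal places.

E[X] = (3/44)·(-7) + (7/44)·(-3) + (9/44)·(-1) + (2/11)·4 + (7/44)·7 + (9/44)·10 + (1/44)·14
     = 67/22 ≈ 3.045

3.045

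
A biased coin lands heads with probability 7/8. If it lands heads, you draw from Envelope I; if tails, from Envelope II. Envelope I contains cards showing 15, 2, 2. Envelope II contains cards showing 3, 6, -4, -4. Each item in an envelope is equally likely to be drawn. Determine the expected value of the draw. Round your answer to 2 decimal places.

E[X | Envelope I] = (15 + 2 + 2)/3 = 19/3
E[X | Envelope II] = (3 + 6 − 4 − 4)/4 = 1/4
E[X] = (7/8)·19/3 + (1/8)·1/4 = 535/96 ≈ 5.57

5.57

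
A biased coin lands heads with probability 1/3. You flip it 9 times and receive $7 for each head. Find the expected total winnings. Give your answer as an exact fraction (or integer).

$21

E[#heads] = 9·1/3 = 3 (linearity over flips).
E[winnings] = 7·3 = 21.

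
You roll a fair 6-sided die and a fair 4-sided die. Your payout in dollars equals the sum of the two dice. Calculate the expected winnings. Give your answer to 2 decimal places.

Distribution of the sum of the two dice: 2 w.p. 1/24, 3 w.p. 1/12, 4 w.p. 1/8, 5 w.p. 1/6, 6 w.p. 1/6, 7 w.p. 1/6, …
E[payout] = (1/24)·2 + (1/12)·3 + (1/8)·4 + (1/6)·5 + (1/6)·6 + (1/6)·7 + (1/8)·8 + (1/12)·9 + (1/24)·10 = 6
≈ $6.00

$6.00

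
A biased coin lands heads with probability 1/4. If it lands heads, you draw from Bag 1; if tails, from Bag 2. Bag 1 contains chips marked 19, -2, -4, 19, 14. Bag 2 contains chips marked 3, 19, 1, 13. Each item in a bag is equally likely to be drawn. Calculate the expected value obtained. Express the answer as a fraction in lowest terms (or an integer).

E[X | Bag 1] = (19 − 2 − 4 + 19 + 14)/5 = 46/5
E[X | Bag 2] = (3 + 19 + 1 + 13)/4 = 9
E[X] = (1/4)·46/5 + (3/4)·9 = 181/20

181/20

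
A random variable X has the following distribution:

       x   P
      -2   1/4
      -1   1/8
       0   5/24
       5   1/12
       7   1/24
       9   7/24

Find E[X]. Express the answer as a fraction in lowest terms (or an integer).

65/24

E[X] = (1/4)·(-2) + (1/8)·(-1) + (5/24)·0 + (1/12)·5 + (1/24)·7 + (7/24)·9
     = 65/24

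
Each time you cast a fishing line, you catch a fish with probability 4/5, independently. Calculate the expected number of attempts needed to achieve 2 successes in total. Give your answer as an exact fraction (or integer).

5/2

By linearity (sum of 2 independent geometric waits), E[trials] = 2/p = 2/(4/5) = 5/2.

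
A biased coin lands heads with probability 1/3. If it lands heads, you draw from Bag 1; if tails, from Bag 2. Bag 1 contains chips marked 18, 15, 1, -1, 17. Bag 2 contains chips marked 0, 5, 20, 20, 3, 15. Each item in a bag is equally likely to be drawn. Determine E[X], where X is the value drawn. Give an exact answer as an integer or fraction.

31/3

E[X | Bag 1] = (18 + 15 + 1 − 1 + 17)/5 = 10
E[X | Bag 2] = (0 + 5 + 20 + 20 + 3 + 15)/6 = 21/2
E[X] = (1/3)·10 + (2/3)·21/2 = 31/3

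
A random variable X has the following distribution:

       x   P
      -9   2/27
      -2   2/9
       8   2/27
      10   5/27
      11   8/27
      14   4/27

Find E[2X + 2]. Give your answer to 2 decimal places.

15.33

E[2x+2] = (2/27)·(-16) + (2/9)·(-2) + (2/27)·18 + (5/27)·22 + (8/27)·24 + (4/27)·30
     = 46/3 ≈ 15.33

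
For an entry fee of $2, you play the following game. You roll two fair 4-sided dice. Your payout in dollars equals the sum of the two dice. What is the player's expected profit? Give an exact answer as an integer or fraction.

Distribution of the sum of the two dice: 2 w.p. 1/16, 3 w.p. 1/8, 4 w.p. 3/16, 5 w.p. 1/4, 6 w.p. 3/16, 7 w.p. 1/8, …
E[payout] = (1/16)·2 + (1/8)·3 + (3/16)·4 + (1/4)·5 + (3/16)·6 + (1/8)·7 + (1/16)·8 = 5
Expected profit = 5 − 2 = 3

$3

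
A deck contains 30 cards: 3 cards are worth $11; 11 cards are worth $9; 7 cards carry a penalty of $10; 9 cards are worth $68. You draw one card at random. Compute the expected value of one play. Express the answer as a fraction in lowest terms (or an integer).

337/15 dollars

E[payout] = (3/30)·11 + (11/30)·9 + (7/30)·(-10) + (9/30)·68 = 337/15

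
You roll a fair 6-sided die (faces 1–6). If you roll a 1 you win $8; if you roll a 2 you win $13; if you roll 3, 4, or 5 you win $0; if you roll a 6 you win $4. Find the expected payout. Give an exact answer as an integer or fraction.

25/6 dollars

E[payout] = (1/2)·0 + (1/6)·4 + (1/6)·8 + (1/6)·13 = 25/6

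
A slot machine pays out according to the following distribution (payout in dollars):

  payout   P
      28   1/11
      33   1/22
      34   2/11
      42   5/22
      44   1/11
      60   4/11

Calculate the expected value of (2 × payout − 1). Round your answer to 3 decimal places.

90.182

E[2x-1] = (1/11)·55 + (1/22)·65 + (2/11)·67 + (5/22)·83 + (1/11)·87 + (4/11)·119
     = 992/11 ≈ 90.182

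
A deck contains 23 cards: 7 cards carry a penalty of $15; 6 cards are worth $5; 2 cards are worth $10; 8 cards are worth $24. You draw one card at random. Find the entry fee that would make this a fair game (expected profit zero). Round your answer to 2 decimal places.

E[payout] = (7/23)·(-15) + (6/23)·5 + (2/23)·10 + (8/23)·24 = 137/23
Fair fee = E[payout] = 137/23 ≈ $5.96

$5.96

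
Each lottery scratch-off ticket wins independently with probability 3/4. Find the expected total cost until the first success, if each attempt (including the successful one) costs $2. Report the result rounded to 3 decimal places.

$2.667

E[#attempts] = 1/p = 4/3; E[cost] = 2·4/3 = 8/3.
≈ 2.667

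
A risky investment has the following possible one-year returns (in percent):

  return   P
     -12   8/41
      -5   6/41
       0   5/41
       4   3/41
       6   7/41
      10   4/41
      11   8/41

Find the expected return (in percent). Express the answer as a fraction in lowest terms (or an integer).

E[X] = (8/41)·(-12) + (6/41)·(-5) + (5/41)·0 + (3/41)·4 + (7/41)·6 + (4/41)·10 + (8/41)·11
     = 56/41

56/41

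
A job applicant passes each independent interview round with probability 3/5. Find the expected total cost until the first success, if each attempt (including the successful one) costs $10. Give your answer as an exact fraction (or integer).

E[#attempts] = 1/p = 5/3; E[cost] = 10·5/3 = 50/3.

50/3 dollars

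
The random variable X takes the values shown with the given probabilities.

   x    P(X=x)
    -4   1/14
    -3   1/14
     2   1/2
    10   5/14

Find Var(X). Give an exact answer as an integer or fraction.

E[X] = (1/14)·(-4) + (1/14)·(-3) + (1/2)·2 + (5/14)·10 = 57/14
E[X²] = (1/14)·16 + (1/14)·9 + (1/2)·4 + (5/14)·100 = 79/2
Var(X) = 79/2 − (57/14)² = 4493/196

4493/196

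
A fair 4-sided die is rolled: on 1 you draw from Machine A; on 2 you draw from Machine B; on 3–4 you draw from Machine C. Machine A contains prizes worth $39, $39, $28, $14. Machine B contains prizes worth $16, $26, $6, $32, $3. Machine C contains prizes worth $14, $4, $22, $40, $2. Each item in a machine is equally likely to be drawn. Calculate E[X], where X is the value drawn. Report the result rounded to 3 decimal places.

E[X | Machine A] = (39 + 39 + 28 + 14)/4 = 30
E[X | Machine B] = (16 + 26 + 6 + 32 + 3)/5 = 83/5
E[X | Machine C] = (14 + 4 + 22 + 40 + 2)/5 = 82/5
E[X] = (1/4)·30 + (1/4)·83/5 + (1/2)·82/5 = 397/20 ≈ 19.850

$19.850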